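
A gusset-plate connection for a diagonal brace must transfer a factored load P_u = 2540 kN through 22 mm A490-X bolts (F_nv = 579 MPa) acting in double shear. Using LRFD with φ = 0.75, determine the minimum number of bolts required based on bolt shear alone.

A_b = π·22²/4 = 380.1 mm².
Per-bolt design strength φR_n = 0.75 × 579 × 380.1 × 2 / 1000 = 330.1 kN.
n ≥ 2540 / 330.1 = 7.694 → use 8 bolts.

8 bolts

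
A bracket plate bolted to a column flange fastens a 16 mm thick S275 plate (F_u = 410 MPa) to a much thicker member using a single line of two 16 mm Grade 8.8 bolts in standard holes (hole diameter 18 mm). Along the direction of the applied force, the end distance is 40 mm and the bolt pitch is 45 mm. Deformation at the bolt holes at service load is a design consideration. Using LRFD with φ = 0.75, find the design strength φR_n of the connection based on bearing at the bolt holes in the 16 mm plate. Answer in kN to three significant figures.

Per bolt r_n = 1.2 l_c t F_u ≤ 2.4 d t F_u; upper limit = 2.4 × 16 × 16 × 410 / 1000 = 251.9 kN.
Edge bolt: l_c = 40 − 18/2 = 31 mm → 1.2 × 31 × 16 × 410 / 1000 = 244 → r_n = 244 kN.
Interior bolts: l_c = 45 − 18 = 27 mm → 1.2 × 27 × 16 × 410 / 1000 = 212.5 → r_n = 212.5 kN.
R_n = 1 × 244 + 1 × 212.5 = 456.6 kN.
Design strength φR_n = 0.75 × 456.6 = 342 kN.

342 kN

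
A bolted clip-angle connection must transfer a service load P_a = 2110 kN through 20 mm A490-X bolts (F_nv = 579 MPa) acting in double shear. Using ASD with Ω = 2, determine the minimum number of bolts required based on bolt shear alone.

12 bolts

A_b = π·20²/4 = 314.2 mm².
Per-bolt allowable strength R_n/Ω = 579 × 314.2 × 2 / 1000 / 2 = 181.9 kN.
n ≥ 2110 / 181.9 = 11.6 → use 12 bolts.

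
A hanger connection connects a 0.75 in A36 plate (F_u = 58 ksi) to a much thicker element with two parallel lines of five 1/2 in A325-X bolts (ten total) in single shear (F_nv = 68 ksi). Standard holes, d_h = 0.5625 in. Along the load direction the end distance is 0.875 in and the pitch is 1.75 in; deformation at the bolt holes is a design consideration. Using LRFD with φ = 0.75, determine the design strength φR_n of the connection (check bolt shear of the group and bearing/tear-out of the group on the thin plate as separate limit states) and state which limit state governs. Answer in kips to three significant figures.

Bolt shear: A_b = π·0.5²/4 = 0.1963 in²; R_n = 68 × 0.1963 × 10 × 1 = 133.5 kips → 0.75 × 133.5 = 100 kips.
Bearing (1.2 l_c t F_u ≤ 2.4 d t F_u): upper limit = 2.4·0.5·0.75·58 = 52.2 kips.
  Edge l_c = 0.875 − 0.5625/2 = 0.5938 → r_n = 30.99 kips; interior l_c = 1.75 − 0.5625 = 1.188 → r_n = 52.2 kips.
  R_n,bearing = 2·30.99 + 8·52.2 = 479.6 kips → 0.75 × 479.6 = 360 kips.
Bolt shear governs: 100 kips.

100 kips (bolt shear governs)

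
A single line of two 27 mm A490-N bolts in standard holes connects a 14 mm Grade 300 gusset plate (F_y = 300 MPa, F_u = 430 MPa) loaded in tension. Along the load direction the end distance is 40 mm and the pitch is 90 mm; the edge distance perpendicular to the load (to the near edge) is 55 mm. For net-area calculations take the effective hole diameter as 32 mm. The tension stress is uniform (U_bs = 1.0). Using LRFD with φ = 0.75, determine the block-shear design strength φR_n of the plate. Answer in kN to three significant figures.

398 kN

Shear plane L_v = 40 + 1·90 = 130 mm; A_gv = 130 × 14 = 1820 mm².
A_nv = (130 − 1.5·32) × 14 = 1148 mm².
A_nt = (55 − 0.5·32) × 14 = 546 mm².
0.6 F_u A_nv = 296.2 kN; 0.6 F_y A_gv = 327.6 kN → shear rupture governs the shear term.
R_n = 296.2 + 1.0 × 430 × 546 / 1000 = 531 kN.
Design strength φR_n = 0.75 × 531 = 398 kN.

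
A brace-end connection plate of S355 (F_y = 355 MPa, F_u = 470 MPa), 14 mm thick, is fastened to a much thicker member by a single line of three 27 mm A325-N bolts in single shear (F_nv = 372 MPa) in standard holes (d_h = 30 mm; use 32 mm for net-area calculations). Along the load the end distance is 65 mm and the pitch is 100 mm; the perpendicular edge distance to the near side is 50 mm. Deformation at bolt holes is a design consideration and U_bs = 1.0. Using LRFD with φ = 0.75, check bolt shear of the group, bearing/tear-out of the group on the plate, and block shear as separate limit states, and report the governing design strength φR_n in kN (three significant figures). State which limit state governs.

Bolt shear: A_b = π·27²/4 = 572.6 mm²; R_n = 372 × 572.6 × 3 × 1 / 1000 = 639 kN → 0.75 × 639 = 479 kN.
Bearing: edge l_c = 50, r_n = 394.8 kN; interior l_c = 70, r_n = 426.4 kN; R_n = 394.8 + 2·426.4 = 1248 kN → 936 kN.
Block shear: A_gv = 3710, A_nv = 2590, A_nt = 476 mm²; R_n = min(0.6F_uA_nv, 0.6F_yA_gv) + U_bs·F_u·A_nt = 954.1 kN → 716 kN.
Bolt shear governs: 479 kN.

479 kN (bolt shear governs)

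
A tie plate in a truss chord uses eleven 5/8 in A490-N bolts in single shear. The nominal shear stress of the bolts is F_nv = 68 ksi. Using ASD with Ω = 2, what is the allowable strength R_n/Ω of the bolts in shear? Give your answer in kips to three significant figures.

A_b = π × 0.625² / 4 = 0.3068 in².
R_n = F_nv · A_b · n · n_s = 68 × 0.3068 × 11 × 1 = 229.5 kips.
Allowable strength R_n/Ω = 229.5 / 2 = 115 kips.

115 kips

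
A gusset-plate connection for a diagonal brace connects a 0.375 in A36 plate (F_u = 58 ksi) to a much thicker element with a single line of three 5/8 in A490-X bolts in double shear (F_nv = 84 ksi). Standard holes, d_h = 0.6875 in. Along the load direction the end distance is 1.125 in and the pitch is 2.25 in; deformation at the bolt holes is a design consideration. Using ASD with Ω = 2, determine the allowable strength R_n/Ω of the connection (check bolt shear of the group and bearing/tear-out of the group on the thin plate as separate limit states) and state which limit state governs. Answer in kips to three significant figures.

Bolt shear: A_b = π·0.625²/4 = 0.3068 in²; R_n = 84 × 0.3068 × 3 × 2 = 154.6 kips → 154.6 / 2 = 77.3 kips.
Bearing (1.2 l_c t F_u ≤ 2.4 d t F_u): upper limit = 2.4·0.625·0.375·58 = 32.62 kips.
  Edge l_c = 1.125 − 0.6875/2 = 0.7812 → r_n = 20.39 kips; interior l_c = 2.25 − 0.6875 = 1.562 → r_n = 32.62 kips.
  R_n,bearing = 1·20.39 + 2·32.62 = 85.64 kips → 85.64 / 2 = 42.8 kips.
Bearing governs: 42.8 kips.

42.8 kips (bearing governs)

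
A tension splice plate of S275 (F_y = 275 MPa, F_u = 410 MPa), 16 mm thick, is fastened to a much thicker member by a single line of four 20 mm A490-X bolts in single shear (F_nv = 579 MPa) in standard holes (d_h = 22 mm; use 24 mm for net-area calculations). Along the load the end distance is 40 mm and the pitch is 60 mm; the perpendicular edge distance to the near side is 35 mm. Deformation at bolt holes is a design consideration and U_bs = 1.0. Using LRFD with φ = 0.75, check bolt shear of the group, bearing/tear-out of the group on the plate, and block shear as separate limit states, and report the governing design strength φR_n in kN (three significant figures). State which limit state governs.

Bolt shear: A_b = π·20²/4 = 314.2 mm²; R_n = 579 × 314.2 × 4 × 1 / 1000 = 727.6 kN → 0.75 × 727.6 = 546 kN.
Bearing: edge l_c = 29, r_n = 228.3 kN; interior l_c = 38, r_n = 299.1 kN; R_n = 228.3 + 3·299.1 = 1126 kN → 844 kN.
Block shear: A_gv = 3520, A_nv = 2176, A_nt = 368 mm²; R_n = min(0.6F_uA_nv, 0.6F_yA_gv) + U_bs·F_u·A_nt = 686.2 kN → 515 kN.
Block shear governs: 515 kN.

515 kN (block shear governs)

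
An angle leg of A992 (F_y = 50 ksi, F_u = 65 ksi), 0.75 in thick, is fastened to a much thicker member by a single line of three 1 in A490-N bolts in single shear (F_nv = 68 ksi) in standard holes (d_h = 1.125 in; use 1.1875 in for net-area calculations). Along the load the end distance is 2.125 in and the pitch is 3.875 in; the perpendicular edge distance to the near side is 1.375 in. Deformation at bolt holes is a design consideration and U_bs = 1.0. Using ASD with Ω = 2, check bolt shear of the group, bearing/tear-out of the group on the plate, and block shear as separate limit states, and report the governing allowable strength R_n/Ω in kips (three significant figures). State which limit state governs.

80.1 kips (bolt shear governs)

Bolt shear: A_b = π·1²/4 = 0.7854 in²; R_n = 68 × 0.7854 × 3 × 1 = 160.2 kips → 160.2 / 2 = 80.1 kips.
Bearing: edge l_c = 1.562, r_n = 91.41 kips; interior l_c = 2.75, r_n = 117 kips; R_n = 91.41 + 2·117 = 325.4 kips → 163 kips.
Block shear: A_gv = 7.406, A_nv = 5.18, A_nt = 0.5859 in²; R_n = min(0.6F_uA_nv, 0.6F_yA_gv) + U_bs·F_u·A_nt = 240.1 kips → 120 kips.
Bolt shear governs: 80.1 kips.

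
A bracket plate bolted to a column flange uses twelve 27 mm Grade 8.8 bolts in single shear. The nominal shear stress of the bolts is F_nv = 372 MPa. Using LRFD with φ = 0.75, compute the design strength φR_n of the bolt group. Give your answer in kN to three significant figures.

A_b = π × 27² / 4 = 572.6 mm².
R_n = F_nv · A_b · n · n_s = 372 × 572.6 × 12 × 1 / 1000 = 2556 kN.
Design strength φR_n = 0.75 × 2556 = 1920 kN.

1920 kN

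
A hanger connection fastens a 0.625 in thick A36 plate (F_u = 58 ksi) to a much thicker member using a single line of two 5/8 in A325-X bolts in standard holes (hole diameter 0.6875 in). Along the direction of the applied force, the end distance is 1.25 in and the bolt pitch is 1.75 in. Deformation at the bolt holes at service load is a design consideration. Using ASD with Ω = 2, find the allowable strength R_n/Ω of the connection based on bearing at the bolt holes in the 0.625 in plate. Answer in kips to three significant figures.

42.8 kips

Per bolt r_n = 1.2 l_c t F_u ≤ 2.4 d t F_u; upper limit = 2.4 × 0.625 × 0.625 × 58 = 54.38 kips.
Edge bolt: l_c = 1.25 − 0.6875/2 = 0.9062 in → 1.2 × 0.9062 × 0.625 × 58 = 39.42 → r_n = 39.42 kips.
Interior bolts: l_c = 1.75 − 0.6875 = 1.062 in → 1.2 × 1.062 × 0.625 × 58 = 46.22 → r_n = 46.22 kips.
R_n = 1 × 39.42 + 1 × 46.22 = 85.64 kips.
Allowable strength R_n/Ω = 85.64 / 2 = 42.8 kips.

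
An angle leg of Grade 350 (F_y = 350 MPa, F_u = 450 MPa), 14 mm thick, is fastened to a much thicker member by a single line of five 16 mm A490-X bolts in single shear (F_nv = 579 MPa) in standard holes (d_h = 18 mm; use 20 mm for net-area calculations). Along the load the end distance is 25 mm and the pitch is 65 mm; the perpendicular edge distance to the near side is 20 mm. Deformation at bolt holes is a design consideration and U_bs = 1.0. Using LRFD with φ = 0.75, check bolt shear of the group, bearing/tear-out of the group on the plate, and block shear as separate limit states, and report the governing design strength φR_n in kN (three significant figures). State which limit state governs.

Bolt shear: A_b = π·16²/4 = 201.1 mm²; R_n = 579 × 201.1 × 5 × 1 / 1000 = 582.1 kN → 0.75 × 582.1 = 437 kN.
Bearing: edge l_c = 16, r_n = 121 kN; interior l_c = 47, r_n = 241.9 kN; R_n = 121 + 4·241.9 = 1089 kN → 816 kN.
Block shear: A_gv = 3990, A_nv = 2730, A_nt = 140 mm²; R_n = min(0.6F_uA_nv, 0.6F_yA_gv) + U_bs·F_u·A_nt = 800.1 kN → 600 kN.
Bolt shear governs: 437 kN.

437 kN (bolt shear governs)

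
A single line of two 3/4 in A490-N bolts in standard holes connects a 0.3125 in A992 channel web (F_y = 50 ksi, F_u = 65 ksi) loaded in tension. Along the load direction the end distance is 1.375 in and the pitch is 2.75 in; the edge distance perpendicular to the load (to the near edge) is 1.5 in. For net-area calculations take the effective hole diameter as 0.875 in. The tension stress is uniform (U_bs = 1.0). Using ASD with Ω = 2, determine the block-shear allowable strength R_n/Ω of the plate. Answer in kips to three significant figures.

Shear plane L_v = 1.375 + 1·2.75 = 4.125 in; A_gv = 4.125 × 0.3125 = 1.289 in².
A_nv = (4.125 − 1.5·0.875) × 0.3125 = 0.8789 in².
A_nt = (1.5 − 0.5·0.875) × 0.3125 = 0.332 in².
0.6 F_u A_nv = 34.28 kips; 0.6 F_y A_gv = 38.67 kips → shear rupture governs the shear term.
R_n = 34.28 + 1.0 × 65 × 0.332 = 55.86 kips.
Allowable strength R_n/Ω = 55.86 / 2 = 27.9 kips.

27.9 kips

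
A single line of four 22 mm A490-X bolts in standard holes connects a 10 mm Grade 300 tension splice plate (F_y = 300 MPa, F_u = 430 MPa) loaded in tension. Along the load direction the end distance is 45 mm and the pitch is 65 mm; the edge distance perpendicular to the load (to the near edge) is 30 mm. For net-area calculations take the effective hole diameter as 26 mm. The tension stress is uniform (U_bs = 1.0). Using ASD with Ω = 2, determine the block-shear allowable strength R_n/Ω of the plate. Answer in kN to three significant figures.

229 kN

Shear plane L_v = 45 + 3·65 = 240 mm; A_gv = 240 × 10 = 2400 mm².
A_nv = (240 − 3.5·26) × 10 = 1490 mm².
A_nt = (30 − 0.5·26) × 10 = 170 mm².
0.6 F_u A_nv = 384.4 kN; 0.6 F_y A_gv = 432 kN → shear rupture governs the shear term.
R_n = 384.4 + 1.0 × 430 × 170 / 1000 = 457.5 kN.
Allowable strength R_n/Ω = 457.5 / 2 = 229 kN.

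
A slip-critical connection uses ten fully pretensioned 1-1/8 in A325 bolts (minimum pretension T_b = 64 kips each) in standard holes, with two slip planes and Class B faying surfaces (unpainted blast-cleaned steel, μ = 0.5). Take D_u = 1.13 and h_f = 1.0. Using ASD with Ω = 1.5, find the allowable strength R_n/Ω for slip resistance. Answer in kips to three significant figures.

482 kips

R_n = μ · D_u · h_f · T_b · n_s · n_b = 0.5 × 1.13 × 1.0 × 64 × 2 × 10 = 723.2 kips.
Allowable strength R_n/Ω = 723.2 / 1.5 = 482 kips.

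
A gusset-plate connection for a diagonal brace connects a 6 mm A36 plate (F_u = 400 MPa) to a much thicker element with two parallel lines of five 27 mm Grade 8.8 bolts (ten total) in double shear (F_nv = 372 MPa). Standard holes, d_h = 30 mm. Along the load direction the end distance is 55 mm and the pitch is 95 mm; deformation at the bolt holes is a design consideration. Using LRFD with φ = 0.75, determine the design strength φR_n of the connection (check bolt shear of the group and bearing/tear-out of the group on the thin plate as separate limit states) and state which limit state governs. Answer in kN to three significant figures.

Bolt shear: A_b = π·27²/4 = 572.6 mm²; R_n = 372 × 572.6 × 10 × 2 / 1000 = 4260 kN → 0.75 × 4260 = 3190 kN.
Bearing (1.2 l_c t F_u ≤ 2.4 d t F_u): upper limit = 2.4·27·6·400 / 1000 = 155.5 kN.
  Edge l_c = 55 − 30/2 = 40 → r_n = 115.2 kN; interior l_c = 95 − 30 = 65 → r_n = 155.5 kN.
  R_n,bearing = 2·115.2 + 8·155.5 = 1475 kN → 0.75 × 1475 = 1110 kN.
Bearing governs: 1110 kN.

1110 kN (bearing governs)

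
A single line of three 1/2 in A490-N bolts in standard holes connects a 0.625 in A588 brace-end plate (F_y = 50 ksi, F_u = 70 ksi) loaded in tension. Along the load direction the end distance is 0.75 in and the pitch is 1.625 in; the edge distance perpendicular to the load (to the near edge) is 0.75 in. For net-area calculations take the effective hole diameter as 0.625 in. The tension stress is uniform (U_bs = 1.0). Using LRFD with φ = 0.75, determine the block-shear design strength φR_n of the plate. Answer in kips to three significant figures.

62.3 kips

Shear plane L_v = 0.75 + 2·1.625 = 4 in; A_gv = 4 × 0.625 = 2.5 in².
A_nv = (4 − 2.5·0.625) × 0.625 = 1.523 in².
A_nt = (0.75 − 0.5·0.625) × 0.625 = 0.2734 in².
0.6 F_u A_nv = 63.98 kips; 0.6 F_y A_gv = 75 kips → shear rupture governs the shear term.
R_n = 63.98 + 1.0 × 70 × 0.2734 = 83.12 kips.
Design strength φR_n = 0.75 × 83.12 = 62.3 kips.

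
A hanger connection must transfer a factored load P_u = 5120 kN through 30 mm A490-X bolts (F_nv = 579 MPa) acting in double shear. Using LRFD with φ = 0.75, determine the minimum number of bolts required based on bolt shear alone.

A_b = π·30²/4 = 706.9 mm².
Per-bolt design strength φR_n = 0.75 × 579 × 706.9 × 2 / 1000 = 613.9 kN.
n ≥ 5120 / 613.9 = 8.34 → use 9 bolts.

9 bolts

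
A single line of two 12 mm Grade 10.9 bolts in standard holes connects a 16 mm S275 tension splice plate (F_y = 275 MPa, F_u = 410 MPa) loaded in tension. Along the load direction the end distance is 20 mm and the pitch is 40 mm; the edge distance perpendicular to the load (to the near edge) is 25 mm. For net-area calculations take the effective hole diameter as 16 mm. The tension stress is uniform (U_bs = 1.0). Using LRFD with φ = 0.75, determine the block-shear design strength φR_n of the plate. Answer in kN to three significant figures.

190 kN

Shear plane L_v = 20 + 1·40 = 60 mm; A_gv = 60 × 16 = 960 mm².
A_nv = (60 − 1.5·16) × 16 = 576 mm².
A_nt = (25 − 0.5·16) × 16 = 272 mm².
0.6 F_u A_nv = 141.7 kN; 0.6 F_y A_gv = 158.4 kN → shear rupture governs the shear term.
R_n = 141.7 + 1.0 × 410 × 272 / 1000 = 253.2 kN.
Design strength φR_n = 0.75 × 253.2 = 190 kN.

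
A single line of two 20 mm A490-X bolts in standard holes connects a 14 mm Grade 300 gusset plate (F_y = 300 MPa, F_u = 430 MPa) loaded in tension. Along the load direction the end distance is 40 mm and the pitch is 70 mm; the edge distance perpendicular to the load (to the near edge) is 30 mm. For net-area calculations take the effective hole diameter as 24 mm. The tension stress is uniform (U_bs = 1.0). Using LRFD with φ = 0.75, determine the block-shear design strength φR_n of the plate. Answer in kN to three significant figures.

282 kN

Shear plane L_v = 40 + 1·70 = 110 mm; A_gv = 110 × 14 = 1540 mm².
A_nv = (110 − 1.5·24) × 14 = 1036 mm².
A_nt = (30 − 0.5·24) × 14 = 252 mm².
0.6 F_u A_nv = 267.3 kN; 0.6 F_y A_gv = 277.2 kN → shear rupture governs the shear term.
R_n = 267.3 + 1.0 × 430 × 252 / 1000 = 375.6 kN.
Design strength φR_n = 0.75 × 375.6 = 282 kN.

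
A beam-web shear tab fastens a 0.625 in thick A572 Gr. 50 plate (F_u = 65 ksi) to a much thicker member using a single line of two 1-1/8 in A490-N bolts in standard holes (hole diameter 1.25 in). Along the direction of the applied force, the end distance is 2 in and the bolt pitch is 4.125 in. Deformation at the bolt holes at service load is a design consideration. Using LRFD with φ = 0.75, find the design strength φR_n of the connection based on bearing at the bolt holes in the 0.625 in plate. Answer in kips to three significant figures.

Per bolt r_n = 1.2 l_c t F_u ≤ 2.4 d t F_u; upper limit = 2.4 × 1.125 × 0.625 × 65 = 109.7 kips.
Edge bolt: l_c = 2 − 1.25/2 = 1.375 in → 1.2 × 1.375 × 0.625 × 65 = 67.03 → r_n = 67.03 kips.
Interior bolts: l_c = 4.125 − 1.25 = 2.875 in → 1.2 × 2.875 × 0.625 × 65 = 140.2 → r_n = 109.7 kips.
R_n = 1 × 67.03 + 1 × 109.7 = 176.7 kips.
Design strength φR_n = 0.75 × 176.7 = 133 kips.

133 kips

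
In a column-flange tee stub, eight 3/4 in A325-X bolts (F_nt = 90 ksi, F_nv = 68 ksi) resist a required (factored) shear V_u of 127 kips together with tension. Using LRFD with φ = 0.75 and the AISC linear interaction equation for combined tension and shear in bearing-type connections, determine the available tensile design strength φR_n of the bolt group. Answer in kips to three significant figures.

A_b = π·0.75²/4 = 0.4418 in²; f_rv = 127 / (8 × 0.4418) = 35.93 ksi.
F'_nt = 1.3 F_nt − (F_nt / φF_nv) f_rv = 1.3·90 − (90/(0.75·68))·35.93 = 53.59 ksi, capped at F_nt → F'_nt = 53.59 ksi.
R_n = F'_nt · A_b · n = 53.59 × 0.4418 × 8 = 189.4 kips.
Design strength φR_n = 0.75 × 189.4 = 142 kips.

142 kips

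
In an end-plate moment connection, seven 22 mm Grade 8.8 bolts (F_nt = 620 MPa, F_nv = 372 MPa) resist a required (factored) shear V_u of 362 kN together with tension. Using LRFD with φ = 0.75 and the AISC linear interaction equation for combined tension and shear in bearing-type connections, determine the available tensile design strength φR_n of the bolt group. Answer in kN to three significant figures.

A_b = π·22²/4 = 380.1 mm²; f_rv = 362 × 1000 / (7 × 380.1) = 136 MPa.
F'_nt = 1.3 F_nt − (F_nt / φF_nv) f_rv = 1.3·620 − (620/(0.75·372))·136 = 503.7 MPa, capped at F_nt → F'_nt = 503.7 MPa.
R_n = F'_nt · A_b · n = 503.7 × 380.1 × 7 / 1000 = 1340 kN.
Design strength φR_n = 0.75 × 1340 = 1010 kN.

1010 kN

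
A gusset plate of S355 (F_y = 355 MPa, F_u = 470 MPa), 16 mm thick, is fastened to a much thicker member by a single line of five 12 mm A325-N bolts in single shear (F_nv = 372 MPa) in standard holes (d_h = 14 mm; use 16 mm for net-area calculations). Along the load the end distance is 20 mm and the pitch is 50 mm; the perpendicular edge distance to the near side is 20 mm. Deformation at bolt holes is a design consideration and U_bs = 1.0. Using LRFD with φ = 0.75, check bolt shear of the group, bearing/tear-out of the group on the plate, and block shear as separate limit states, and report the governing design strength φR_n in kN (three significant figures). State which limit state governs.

Bolt shear: A_b = π·12²/4 = 113.1 mm²; R_n = 372 × 113.1 × 5 × 1 / 1000 = 210.4 kN → 0.75 × 210.4 = 158 kN.
Bearing: edge l_c = 13, r_n = 117.3 kN; interior l_c = 36, r_n = 216.6 kN; R_n = 117.3 + 4·216.6 = 983.6 kN → 738 kN.
Block shear: A_gv = 3520, A_nv = 2368, A_nt = 192 mm²; R_n = min(0.6F_uA_nv, 0.6F_yA_gv) + U_bs·F_u·A_nt = 758 kN → 569 kN.
Bolt shear governs: 158 kN.

158 kN (bolt shear governs)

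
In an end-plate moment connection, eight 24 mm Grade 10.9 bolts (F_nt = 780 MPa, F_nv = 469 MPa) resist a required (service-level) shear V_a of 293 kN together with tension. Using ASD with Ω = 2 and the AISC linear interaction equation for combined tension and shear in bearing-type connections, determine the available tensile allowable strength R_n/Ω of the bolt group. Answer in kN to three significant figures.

1350 kN

A_b = π·24²/4 = 452.4 mm²; f_rv = 293 × 1000 / (8 × 452.4) = 80.96 MPa.
F'_nt = 1.3 F_nt − (Ω F_nt / F_nv) f_rv = 1.3·780 − (2·780/469)·80.96 = 744.7 MPa, capped at F_nt → F'_nt = 744.7 MPa.
R_n = F'_nt · A_b · n = 744.7 × 452.4 × 8 / 1000 = 2695 kN.
Allowable strength R_n/Ω = 2695 / 2 = 1350 kN.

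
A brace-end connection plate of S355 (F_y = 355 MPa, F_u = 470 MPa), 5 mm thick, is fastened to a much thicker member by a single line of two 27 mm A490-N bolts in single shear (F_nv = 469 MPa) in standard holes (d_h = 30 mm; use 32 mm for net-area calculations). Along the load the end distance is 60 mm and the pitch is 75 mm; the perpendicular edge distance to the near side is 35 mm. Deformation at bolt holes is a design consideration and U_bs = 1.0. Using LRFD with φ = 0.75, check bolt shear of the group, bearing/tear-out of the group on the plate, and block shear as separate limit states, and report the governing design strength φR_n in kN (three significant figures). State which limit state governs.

125 kN (block shear governs)

Bolt shear: A_b = π·27²/4 = 572.6 mm²; R_n = 469 × 572.6 × 2 × 1 / 1000 = 537.1 kN → 0.75 × 537.1 = 403 kN.
Bearing: edge l_c = 45, r_n = 126.9 kN; interior l_c = 45, r_n = 126.9 kN; R_n = 126.9 + 1·126.9 = 253.8 kN → 190 kN.
Block shear: A_gv = 675, A_nv = 435, A_nt = 95 mm²; R_n = min(0.6F_uA_nv, 0.6F_yA_gv) + U_bs·F_u·A_nt = 167.3 kN → 125 kN.
Block shear governs: 125 kN.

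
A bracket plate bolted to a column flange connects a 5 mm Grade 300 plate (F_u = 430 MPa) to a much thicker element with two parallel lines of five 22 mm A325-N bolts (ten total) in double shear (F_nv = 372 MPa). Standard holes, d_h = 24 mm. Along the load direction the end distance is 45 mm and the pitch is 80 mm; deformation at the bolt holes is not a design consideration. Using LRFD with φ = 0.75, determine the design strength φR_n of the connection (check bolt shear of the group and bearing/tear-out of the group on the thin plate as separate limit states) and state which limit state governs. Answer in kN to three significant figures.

1010 kN (bearing governs)

Bolt shear: A_b = π·22²/4 = 380.1 mm²; R_n = 372 × 380.1 × 10 × 2 / 1000 = 2828 kN → 0.75 × 2828 = 2120 kN.
Bearing (1.5 l_c t F_u ≤ 3.0 d t F_u): upper limit = 3.0·22·5·430 / 1000 = 141.9 kN.
  Edge l_c = 45 − 24/2 = 33 → r_n = 106.4 kN; interior l_c = 80 − 24 = 56 → r_n = 141.9 kN.
  R_n,bearing = 2·106.4 + 8·141.9 = 1348 kN → 0.75 × 1348 = 1010 kN.
Bearing governs: 1010 kN.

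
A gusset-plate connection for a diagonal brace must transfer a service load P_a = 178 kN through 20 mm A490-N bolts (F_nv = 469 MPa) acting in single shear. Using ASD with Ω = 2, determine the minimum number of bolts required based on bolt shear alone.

3 bolts

A_b = π·20²/4 = 314.2 mm².
Per-bolt allowable strength R_n/Ω = 469 × 314.2 × 1 / 1000 / 2 = 73.67 kN.
n ≥ 178 / 73.67 = 2.416 → use 3 bolts.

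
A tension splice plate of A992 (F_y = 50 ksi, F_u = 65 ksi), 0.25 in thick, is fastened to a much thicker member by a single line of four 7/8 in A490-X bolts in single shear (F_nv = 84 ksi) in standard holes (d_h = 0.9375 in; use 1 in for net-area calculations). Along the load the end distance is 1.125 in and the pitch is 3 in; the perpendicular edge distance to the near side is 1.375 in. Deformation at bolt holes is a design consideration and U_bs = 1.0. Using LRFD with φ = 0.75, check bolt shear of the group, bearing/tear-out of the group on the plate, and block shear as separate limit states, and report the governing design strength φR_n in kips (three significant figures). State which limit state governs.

59.1 kips (block shear governs)

Bolt shear: A_b = π·0.875²/4 = 0.6013 in²; R_n = 84 × 0.6013 × 4 × 1 = 202 kips → 0.75 × 202 = 152 kips.
Bearing: edge l_c = 0.6562, r_n = 12.8 kips; interior l_c = 2.062, r_n = 34.12 kips; R_n = 12.8 + 3·34.12 = 115.2 kips → 86.4 kips.
Block shear: A_gv = 2.531, A_nv = 1.656, A_nt = 0.2188 in²; R_n = min(0.6F_uA_nv, 0.6F_yA_gv) + U_bs·F_u·A_nt = 78.81 kips → 59.1 kips.
Block shear governs: 59.1 kips.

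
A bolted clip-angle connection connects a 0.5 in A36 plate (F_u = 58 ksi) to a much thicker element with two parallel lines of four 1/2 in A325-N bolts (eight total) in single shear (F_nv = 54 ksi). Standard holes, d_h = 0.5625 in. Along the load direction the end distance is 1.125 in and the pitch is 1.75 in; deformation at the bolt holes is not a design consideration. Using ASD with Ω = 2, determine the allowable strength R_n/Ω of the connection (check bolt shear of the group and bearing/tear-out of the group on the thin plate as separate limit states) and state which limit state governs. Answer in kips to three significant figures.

42.4 kips (bolt shear governs)

Bolt shear: A_b = π·0.5²/4 = 0.1963 in²; R_n = 54 × 0.1963 × 8 × 1 = 84.82 kips → 84.82 / 2 = 42.4 kips.
Bearing (1.5 l_c t F_u ≤ 3.0 d t F_u): upper limit = 3.0·0.5·0.5·58 = 43.5 kips.
  Edge l_c = 1.125 − 0.5625/2 = 0.8438 → r_n = 36.7 kips; interior l_c = 1.75 − 0.5625 = 1.188 → r_n = 43.5 kips.
  R_n,bearing = 2·36.7 + 6·43.5 = 334.4 kips → 334.4 / 2 = 167 kips.
Bolt shear governs: 42.4 kips.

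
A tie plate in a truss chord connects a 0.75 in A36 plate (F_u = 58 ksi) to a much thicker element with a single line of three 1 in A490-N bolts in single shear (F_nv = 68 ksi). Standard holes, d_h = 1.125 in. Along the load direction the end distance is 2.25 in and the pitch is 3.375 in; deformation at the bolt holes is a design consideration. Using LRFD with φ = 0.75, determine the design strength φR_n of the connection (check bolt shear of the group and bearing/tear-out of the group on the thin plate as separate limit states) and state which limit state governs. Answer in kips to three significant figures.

120 kips (bolt shear governs)

Bolt shear: A_b = π·1²/4 = 0.7854 in²; R_n = 68 × 0.7854 × 3 × 1 = 160.2 kips → 0.75 × 160.2 = 120 kips.
Bearing (1.2 l_c t F_u ≤ 2.4 d t F_u): upper limit = 2.4·1·0.75·58 = 104.4 kips.
  Edge l_c = 2.25 − 1.125/2 = 1.688 → r_n = 88.09 kips; interior l_c = 3.375 − 1.125 = 2.25 → r_n = 104.4 kips.
  R_n,bearing = 1·88.09 + 2·104.4 = 296.9 kips → 0.75 × 296.9 = 223 kips.
Bolt shear governs: 120 kips.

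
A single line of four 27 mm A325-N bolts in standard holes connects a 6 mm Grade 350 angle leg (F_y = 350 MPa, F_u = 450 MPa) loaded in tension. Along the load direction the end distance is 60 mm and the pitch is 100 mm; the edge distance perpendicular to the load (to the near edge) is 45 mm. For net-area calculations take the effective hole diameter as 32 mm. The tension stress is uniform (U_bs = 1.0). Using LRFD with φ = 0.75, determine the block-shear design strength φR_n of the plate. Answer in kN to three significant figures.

Shear plane L_v = 60 + 3·100 = 360 mm; A_gv = 360 × 6 = 2160 mm².
A_nv = (360 − 3.5·32) × 6 = 1488 mm².
A_nt = (45 − 0.5·32) × 6 = 174 mm².
0.6 F_u A_nv = 401.8 kN; 0.6 F_y A_gv = 453.6 kN → shear rupture governs the shear term.
R_n = 401.8 + 1.0 × 450 × 174 / 1000 = 480.1 kN.
Design strength φR_n = 0.75 × 480.1 = 360 kN.

360 kN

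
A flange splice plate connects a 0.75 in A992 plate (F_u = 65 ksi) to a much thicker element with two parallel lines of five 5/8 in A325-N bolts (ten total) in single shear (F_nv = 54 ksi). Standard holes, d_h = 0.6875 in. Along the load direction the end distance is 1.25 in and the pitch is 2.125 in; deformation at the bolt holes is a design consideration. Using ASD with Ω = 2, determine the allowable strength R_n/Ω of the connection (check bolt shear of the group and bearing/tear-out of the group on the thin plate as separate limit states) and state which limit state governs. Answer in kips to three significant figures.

82.8 kips (bolt shear governs)

Bolt shear: A_b = π·0.625²/4 = 0.3068 in²; R_n = 54 × 0.3068 × 10 × 1 = 165.7 kips → 165.7 / 2 = 82.8 kips.
Bearing (1.2 l_c t F_u ≤ 2.4 d t F_u): upper limit = 2.4·0.625·0.75·65 = 73.12 kips.
  Edge l_c = 1.25 − 0.6875/2 = 0.9062 → r_n = 53.02 kips; interior l_c = 2.125 − 0.6875 = 1.438 → r_n = 73.12 kips.
  R_n,bearing = 2·53.02 + 8·73.12 = 691 kips → 691 / 2 = 346 kips.
Bolt shear governs: 82.8 kips.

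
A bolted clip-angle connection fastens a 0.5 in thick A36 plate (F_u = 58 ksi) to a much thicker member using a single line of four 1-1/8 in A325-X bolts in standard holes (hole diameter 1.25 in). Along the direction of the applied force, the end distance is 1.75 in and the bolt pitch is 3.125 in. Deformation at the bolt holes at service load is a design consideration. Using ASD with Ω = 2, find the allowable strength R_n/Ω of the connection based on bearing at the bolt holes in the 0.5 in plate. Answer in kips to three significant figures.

Per bolt r_n = 1.2 l_c t F_u ≤ 2.4 d t F_u; upper limit = 2.4 × 1.125 × 0.5 × 58 = 78.3 kips.
Edge bolt: l_c = 1.75 − 1.25/2 = 1.125 in → 1.2 × 1.125 × 0.5 × 58 = 39.15 → r_n = 39.15 kips.
Interior bolts: l_c = 3.125 − 1.25 = 1.875 in → 1.2 × 1.875 × 0.5 × 58 = 65.25 → r_n = 65.25 kips.
R_n = 1 × 39.15 + 3 × 65.25 = 234.9 kips.
Allowable strength R_n/Ω = 234.9 / 2 = 117 kips.

117 kips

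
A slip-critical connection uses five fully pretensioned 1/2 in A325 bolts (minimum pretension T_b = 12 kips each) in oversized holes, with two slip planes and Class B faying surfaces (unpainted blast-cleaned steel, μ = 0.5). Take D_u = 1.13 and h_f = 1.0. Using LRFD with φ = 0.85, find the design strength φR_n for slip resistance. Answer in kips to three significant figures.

R_n = μ · D_u · h_f · T_b · n_s · n_b = 0.5 × 1.13 × 1.0 × 12 × 2 × 5 = 67.8 kips.
Design strength φR_n = 0.85 × 67.8 = 57.6 kips.

57.6 kips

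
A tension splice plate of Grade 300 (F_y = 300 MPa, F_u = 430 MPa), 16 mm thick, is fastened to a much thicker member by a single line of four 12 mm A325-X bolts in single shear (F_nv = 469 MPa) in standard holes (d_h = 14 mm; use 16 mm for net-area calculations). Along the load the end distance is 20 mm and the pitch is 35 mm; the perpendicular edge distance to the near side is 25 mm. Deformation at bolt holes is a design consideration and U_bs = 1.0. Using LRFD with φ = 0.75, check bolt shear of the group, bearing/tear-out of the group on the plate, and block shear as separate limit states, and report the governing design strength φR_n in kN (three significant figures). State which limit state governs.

Bolt shear: A_b = π·12²/4 = 113.1 mm²; R_n = 469 × 113.1 × 4 × 1 / 1000 = 212.2 kN → 0.75 × 212.2 = 159 kN.
Bearing: edge l_c = 13, r_n = 107.3 kN; interior l_c = 21, r_n = 173.4 kN; R_n = 107.3 + 3·173.4 = 627.5 kN → 471 kN.
Block shear: A_gv = 2000, A_nv = 1104, A_nt = 272 mm²; R_n = min(0.6F_uA_nv, 0.6F_yA_gv) + U_bs·F_u·A_nt = 401.8 kN → 301 kN.
Bolt shear governs: 159 kN.

159 kN (bolt shear governs)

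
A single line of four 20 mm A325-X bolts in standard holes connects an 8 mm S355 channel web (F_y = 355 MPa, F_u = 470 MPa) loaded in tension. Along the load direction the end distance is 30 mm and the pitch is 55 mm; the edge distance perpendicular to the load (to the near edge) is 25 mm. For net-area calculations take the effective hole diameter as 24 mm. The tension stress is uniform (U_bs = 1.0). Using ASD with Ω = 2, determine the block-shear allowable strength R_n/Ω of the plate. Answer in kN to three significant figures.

Shear plane L_v = 30 + 3·55 = 195 mm; A_gv = 195 × 8 = 1560 mm².
A_nv = (195 − 3.5·24) × 8 = 888 mm².
A_nt = (25 − 0.5·24) × 8 = 104 mm².
0.6 F_u A_nv = 250.4 kN; 0.6 F_y A_gv = 332.3 kN → shear rupture governs the shear term.
R_n = 250.4 + 1.0 × 470 × 104 / 1000 = 299.3 kN.
Allowable strength R_n/Ω = 299.3 / 2 = 150 kN.

150 kN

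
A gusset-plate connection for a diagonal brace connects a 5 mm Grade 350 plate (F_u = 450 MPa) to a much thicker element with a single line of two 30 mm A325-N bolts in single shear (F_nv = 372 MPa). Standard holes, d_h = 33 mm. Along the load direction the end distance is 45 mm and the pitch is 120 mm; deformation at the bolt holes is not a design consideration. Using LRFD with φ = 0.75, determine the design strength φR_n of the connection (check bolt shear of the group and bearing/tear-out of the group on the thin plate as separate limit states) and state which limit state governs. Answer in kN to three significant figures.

224 kN (bearing governs)

Bolt shear: A_b = π·30²/4 = 706.9 mm²; R_n = 372 × 706.9 × 2 × 1 / 1000 = 525.9 kN → 0.75 × 525.9 = 394 kN.
Bearing (1.5 l_c t F_u ≤ 3.0 d t F_u): upper limit = 3.0·30·5·450 / 1000 = 202.5 kN.
  Edge l_c = 45 − 33/2 = 28.5 → r_n = 96.19 kN; interior l_c = 120 − 33 = 87 → r_n = 202.5 kN.
  R_n,bearing = 1·96.19 + 1·202.5 = 298.7 kN → 0.75 × 298.7 = 224 kN.
Bearing governs: 224 kN.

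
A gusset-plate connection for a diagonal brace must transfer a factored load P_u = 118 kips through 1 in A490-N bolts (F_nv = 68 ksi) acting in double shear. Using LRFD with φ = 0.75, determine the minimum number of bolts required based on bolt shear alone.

2 bolts

A_b = π·1²/4 = 0.7854 in².
Per-bolt design strength φR_n = 0.75 × 68 × 0.7854 × 2 = 80.11 kips.
n ≥ 118 / 80.11 = 1.473 → use 2 bolts.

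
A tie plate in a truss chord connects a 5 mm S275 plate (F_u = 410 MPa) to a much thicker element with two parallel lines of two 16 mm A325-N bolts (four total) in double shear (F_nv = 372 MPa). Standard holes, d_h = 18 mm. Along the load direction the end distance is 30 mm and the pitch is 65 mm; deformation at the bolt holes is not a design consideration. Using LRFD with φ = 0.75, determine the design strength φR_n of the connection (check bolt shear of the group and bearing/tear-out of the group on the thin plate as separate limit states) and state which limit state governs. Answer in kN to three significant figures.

Bolt shear: A_b = π·16²/4 = 201.1 mm²; R_n = 372 × 201.1 × 4 × 2 / 1000 = 598.4 kN → 0.75 × 598.4 = 449 kN.
Bearing (1.5 l_c t F_u ≤ 3.0 d t F_u): upper limit = 3.0·16·5·410 / 1000 = 98.4 kN.
  Edge l_c = 30 − 18/2 = 21 → r_n = 64.58 kN; interior l_c = 65 − 18 = 47 → r_n = 98.4 kN.
  R_n,bearing = 2·64.58 + 2·98.4 = 326 kN → 0.75 × 326 = 244 kN.
Bearing governs: 244 kN.

244 kN (bearing governs)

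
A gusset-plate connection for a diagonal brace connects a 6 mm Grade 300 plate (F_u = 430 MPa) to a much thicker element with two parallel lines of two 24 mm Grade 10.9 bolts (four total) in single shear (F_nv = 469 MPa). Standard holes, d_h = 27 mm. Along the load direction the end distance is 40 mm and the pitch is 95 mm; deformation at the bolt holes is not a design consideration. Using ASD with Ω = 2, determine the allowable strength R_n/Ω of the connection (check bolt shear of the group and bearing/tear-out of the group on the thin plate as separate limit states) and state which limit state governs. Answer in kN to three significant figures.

288 kN (bearing governs)

Bolt shear: A_b = π·24²/4 = 452.4 mm²; R_n = 469 × 452.4 × 4 × 1 / 1000 = 848.7 kN → 848.7 / 2 = 424 kN.
Bearing (1.5 l_c t F_u ≤ 3.0 d t F_u): upper limit = 3.0·24·6·430 / 1000 = 185.8 kN.
  Edge l_c = 40 − 27/2 = 26.5 → r_n = 102.6 kN; interior l_c = 95 − 27 = 68 → r_n = 185.8 kN.
  R_n,bearing = 2·102.6 + 2·185.8 = 576.6 kN → 576.6 / 2 = 288 kN.
Bearing governs: 288 kN.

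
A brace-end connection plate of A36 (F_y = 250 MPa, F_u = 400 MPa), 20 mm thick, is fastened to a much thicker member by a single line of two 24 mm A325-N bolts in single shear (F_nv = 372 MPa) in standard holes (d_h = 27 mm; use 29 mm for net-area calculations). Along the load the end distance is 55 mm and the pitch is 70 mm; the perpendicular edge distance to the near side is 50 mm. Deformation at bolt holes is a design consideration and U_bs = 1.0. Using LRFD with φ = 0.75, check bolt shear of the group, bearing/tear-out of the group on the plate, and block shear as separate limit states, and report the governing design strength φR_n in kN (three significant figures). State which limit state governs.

252 kN (bolt shear governs)

Bolt shear: A_b = π·24²/4 = 452.4 mm²; R_n = 372 × 452.4 × 2 × 1 / 1000 = 336.6 kN → 0.75 × 336.6 = 252 kN.
Bearing: edge l_c = 41.5, r_n = 398.4 kN; interior l_c = 43, r_n = 412.8 kN; R_n = 398.4 + 1·412.8 = 811.2 kN → 608 kN.
Block shear: A_gv = 2500, A_nv = 1630, A_nt = 710 mm²; R_n = min(0.6F_uA_nv, 0.6F_yA_gv) + U_bs·F_u·A_nt = 659 kN → 494 kN.
Bolt shear governs: 252 kN.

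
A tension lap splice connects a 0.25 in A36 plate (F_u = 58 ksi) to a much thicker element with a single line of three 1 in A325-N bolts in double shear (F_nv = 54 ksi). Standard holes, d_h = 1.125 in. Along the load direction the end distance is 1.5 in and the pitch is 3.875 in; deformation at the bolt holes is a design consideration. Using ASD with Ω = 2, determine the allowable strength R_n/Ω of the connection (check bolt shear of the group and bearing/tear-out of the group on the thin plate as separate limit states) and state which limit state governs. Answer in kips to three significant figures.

Bolt shear: A_b = π·1²/4 = 0.7854 in²; R_n = 54 × 0.7854 × 3 × 2 = 254.5 kips → 254.5 / 2 = 127 kips.
Bearing (1.2 l_c t F_u ≤ 2.4 d t F_u): upper limit = 2.4·1·0.25·58 = 34.8 kips.
  Edge l_c = 1.5 − 1.125/2 = 0.9375 → r_n = 16.31 kips; interior l_c = 3.875 − 1.125 = 2.75 → r_n = 34.8 kips.
  R_n,bearing = 1·16.31 + 2·34.8 = 85.91 kips → 85.91 / 2 = 43 kips.
Bearing governs: 43 kips.

43 kips (bearing governs)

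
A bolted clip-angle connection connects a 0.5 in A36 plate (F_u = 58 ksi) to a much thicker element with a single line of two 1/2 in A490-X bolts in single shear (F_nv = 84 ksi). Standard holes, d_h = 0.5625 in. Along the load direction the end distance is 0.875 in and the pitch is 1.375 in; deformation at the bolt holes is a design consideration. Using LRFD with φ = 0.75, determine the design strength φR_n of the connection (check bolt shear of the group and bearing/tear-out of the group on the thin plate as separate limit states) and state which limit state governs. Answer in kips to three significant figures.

Bolt shear: A_b = π·0.5²/4 = 0.1963 in²; R_n = 84 × 0.1963 × 2 × 1 = 32.99 kips → 0.75 × 32.99 = 24.7 kips.
Bearing (1.2 l_c t F_u ≤ 2.4 d t F_u): upper limit = 2.4·0.5·0.5·58 = 34.8 kips.
  Edge l_c = 0.875 − 0.5625/2 = 0.5938 → r_n = 20.66 kips; interior l_c = 1.375 − 0.5625 = 0.8125 → r_n = 28.27 kips.
  R_n,bearing = 1·20.66 + 1·28.27 = 48.94 kips → 0.75 × 48.94 = 36.7 kips.
Bolt shear governs: 24.7 kips.

24.7 kips (bolt shear governs)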